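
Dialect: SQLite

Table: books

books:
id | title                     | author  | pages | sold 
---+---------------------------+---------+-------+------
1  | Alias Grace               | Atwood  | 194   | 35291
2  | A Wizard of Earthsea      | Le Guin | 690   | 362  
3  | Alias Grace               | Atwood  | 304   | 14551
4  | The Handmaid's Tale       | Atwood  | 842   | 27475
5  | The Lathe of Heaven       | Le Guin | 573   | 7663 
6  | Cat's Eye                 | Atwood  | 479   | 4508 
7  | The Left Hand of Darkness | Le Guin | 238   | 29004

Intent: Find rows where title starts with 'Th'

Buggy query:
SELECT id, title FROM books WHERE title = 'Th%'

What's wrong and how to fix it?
Bug: Wildcards only work with LIKE; '=' treats '%' as a literal character

Fix: Replace '=' with LIKE so 'Th%' is treated as a pattern

Corrected query:
SELECT id, title FROM books WHERE title LIKE 'Th%'

Result:
id | title                    
---+--------------------------
4  | The Handmaid's Tale      
5  | The Lathe of Heaven      
7  | The Left Hand of Darkness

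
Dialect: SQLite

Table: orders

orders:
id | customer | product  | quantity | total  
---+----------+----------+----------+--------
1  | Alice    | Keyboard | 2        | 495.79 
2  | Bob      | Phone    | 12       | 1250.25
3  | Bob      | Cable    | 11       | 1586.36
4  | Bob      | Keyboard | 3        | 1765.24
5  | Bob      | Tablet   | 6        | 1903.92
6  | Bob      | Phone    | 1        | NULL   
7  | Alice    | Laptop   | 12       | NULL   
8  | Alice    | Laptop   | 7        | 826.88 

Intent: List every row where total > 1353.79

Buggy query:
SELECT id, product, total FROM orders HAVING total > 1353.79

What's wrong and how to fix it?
Bug: This is a non-aggregate query (no GROUP BY, no aggregates), so in SQLite the HAVING clause is invalid here; a row-level condition belongs in WHERE

Fix: Use WHERE for row-level filtering

Corrected query:
SELECT id, product, total FROM orders WHERE total > 1353.79

Result:
id | product  | total  
---+----------+--------
3  | Cable    | 1586.36
4  | Keyboard | 1765.24
5  | Tablet   | 1903.92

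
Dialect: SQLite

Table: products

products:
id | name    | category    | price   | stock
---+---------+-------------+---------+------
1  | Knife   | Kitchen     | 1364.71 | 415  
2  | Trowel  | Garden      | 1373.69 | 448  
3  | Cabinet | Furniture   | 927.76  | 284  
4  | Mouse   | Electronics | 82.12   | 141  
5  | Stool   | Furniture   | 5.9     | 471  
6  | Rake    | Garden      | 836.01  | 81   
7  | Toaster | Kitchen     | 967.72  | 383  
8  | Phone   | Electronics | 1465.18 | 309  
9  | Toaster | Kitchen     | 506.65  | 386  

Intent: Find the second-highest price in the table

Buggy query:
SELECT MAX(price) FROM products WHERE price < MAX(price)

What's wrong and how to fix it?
Bug: The inner MAX is an aggregate inside WHERE, which is not allowed

Fix: Compute the overall MAX in a subquery, then take MAX of rows below it

Corrected query:
SELECT MAX(price) FROM products WHERE price < (SELECT MAX(price) FROM products)

Result:
MAX(price)
----------
1373.69   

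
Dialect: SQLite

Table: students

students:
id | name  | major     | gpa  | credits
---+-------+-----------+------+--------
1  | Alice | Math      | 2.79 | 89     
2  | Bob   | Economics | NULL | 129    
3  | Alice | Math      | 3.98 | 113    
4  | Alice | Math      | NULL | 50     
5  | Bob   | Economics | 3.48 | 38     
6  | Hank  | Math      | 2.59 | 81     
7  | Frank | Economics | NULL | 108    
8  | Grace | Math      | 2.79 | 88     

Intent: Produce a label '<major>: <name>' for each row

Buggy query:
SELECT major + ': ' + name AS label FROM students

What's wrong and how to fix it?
Bug: SQLite uses || for string concatenation; + coerces text to numbers (yielding 0)

Fix: Use the || operator for string concatenation

Corrected query:
SELECT major || ': ' || name AS label FROM students

Result:
label           
----------------
Math: Alice     
Economics: Bob  
Math: Alice     
Math: Alice     
Economics: Bob  
Math: Hank      
Economics: Frank
Math: Grace     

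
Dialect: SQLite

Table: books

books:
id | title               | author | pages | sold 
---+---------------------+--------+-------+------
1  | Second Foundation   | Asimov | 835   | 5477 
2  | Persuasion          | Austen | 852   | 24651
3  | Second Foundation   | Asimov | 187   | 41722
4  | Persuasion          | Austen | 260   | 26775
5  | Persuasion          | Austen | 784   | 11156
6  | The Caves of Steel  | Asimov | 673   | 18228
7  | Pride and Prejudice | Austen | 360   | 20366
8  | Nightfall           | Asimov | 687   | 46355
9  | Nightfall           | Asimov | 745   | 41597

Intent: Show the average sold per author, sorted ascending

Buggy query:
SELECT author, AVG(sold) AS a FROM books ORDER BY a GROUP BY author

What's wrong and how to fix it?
Bug: GROUP BY must precede ORDER BY

Fix: Reorder: SELECT … FROM … GROUP BY … ORDER BY …

Corrected query:
SELECT author, AVG(sold) AS a FROM books GROUP BY author ORDER BY a

Result:
author | a      
-------+--------
Austen | 20737  
Asimov | 30675.8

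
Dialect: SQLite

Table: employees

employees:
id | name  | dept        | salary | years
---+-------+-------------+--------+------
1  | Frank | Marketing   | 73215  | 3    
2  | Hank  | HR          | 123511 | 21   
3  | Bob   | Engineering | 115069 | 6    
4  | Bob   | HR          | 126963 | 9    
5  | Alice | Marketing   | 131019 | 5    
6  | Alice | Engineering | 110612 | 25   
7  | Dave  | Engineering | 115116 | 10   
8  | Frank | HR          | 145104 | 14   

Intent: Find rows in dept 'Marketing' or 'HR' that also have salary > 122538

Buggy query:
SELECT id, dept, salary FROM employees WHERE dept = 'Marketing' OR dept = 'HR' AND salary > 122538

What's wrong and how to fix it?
Bug: AND binds tighter than OR, so this parses as dept = 'Marketing' OR (dept = 'HR' AND salary > 122538)

Fix: Add parentheses around the OR so the AND applies to both alternatives

Corrected query:
SELECT id, dept, salary FROM employees WHERE (dept = 'Marketing' OR dept = 'HR') AND salary > 122538

Result:
id | dept      | salary
---+-----------+-------
2  | HR        | 123511
4  | HR        | 126963
5  | Marketing | 131019
8  | HR        | 145104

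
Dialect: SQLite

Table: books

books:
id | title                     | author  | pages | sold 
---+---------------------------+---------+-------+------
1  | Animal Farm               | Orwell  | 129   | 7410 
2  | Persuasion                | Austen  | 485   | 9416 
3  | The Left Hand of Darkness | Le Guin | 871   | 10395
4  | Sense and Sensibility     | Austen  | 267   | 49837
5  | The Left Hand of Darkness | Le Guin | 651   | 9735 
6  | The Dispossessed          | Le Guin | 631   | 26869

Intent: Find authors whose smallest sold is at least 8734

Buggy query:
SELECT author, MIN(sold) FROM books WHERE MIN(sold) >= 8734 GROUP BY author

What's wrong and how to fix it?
Bug: Aggregates like MIN are computed per group after WHERE runs

Fix: Use HAVING for the per-group MIN condition

Corrected query:
SELECT author, MIN(sold) FROM books GROUP BY author HAVING MIN(sold) >= 8734

Result:
author  | MIN(sold)
--------+----------
Austen  | 9416     
Le Guin | 9735     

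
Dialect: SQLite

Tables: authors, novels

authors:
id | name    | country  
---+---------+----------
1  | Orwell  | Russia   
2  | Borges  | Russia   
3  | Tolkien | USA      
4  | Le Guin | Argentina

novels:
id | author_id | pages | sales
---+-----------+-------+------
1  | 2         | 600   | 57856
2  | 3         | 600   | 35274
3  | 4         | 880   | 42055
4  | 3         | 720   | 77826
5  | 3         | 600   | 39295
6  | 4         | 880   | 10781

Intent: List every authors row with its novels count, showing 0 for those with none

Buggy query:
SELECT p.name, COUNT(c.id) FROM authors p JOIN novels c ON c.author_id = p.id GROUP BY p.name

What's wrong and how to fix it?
Bug: An inner join excludes parents with zero children

Fix: Switch to LEFT JOIN to retain unmatched parent rows

Corrected query:
SELECT p.name, COUNT(c.id) FROM authors p LEFT JOIN novels c ON c.author_id = p.id GROUP BY p.name

Result:
name    | COUNT(c.id)
--------+------------
Borges  | 1          
Le Guin | 2          
Orwell  | 0          
Tolkien | 3          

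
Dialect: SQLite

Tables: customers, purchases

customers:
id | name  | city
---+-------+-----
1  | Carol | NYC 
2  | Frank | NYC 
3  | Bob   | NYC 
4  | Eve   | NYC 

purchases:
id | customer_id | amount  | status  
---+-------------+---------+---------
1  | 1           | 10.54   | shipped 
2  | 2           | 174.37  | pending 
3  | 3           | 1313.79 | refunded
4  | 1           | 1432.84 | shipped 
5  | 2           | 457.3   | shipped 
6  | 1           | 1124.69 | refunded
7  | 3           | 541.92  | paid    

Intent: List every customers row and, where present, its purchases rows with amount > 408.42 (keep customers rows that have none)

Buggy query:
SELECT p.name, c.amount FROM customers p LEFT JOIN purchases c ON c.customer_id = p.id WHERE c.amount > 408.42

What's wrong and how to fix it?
Bug: Filtering c.amount in WHERE discards the NULL rows produced by LEFT JOIN, turning it into an inner join

Fix: Move the right-table condition into the ON clause so unmatched parents are kept

Corrected query:
SELECT p.name, c.amount FROM customers p LEFT JOIN purchases c ON c.customer_id = p.id AND c.amount > 408.42

Result:
name  | amount 
------+--------
Carol | 1124.69
Carol | 1432.84
Frank | 457.3  
Bob   | 541.92 
Bob   | 1313.79
Eve   | NULL   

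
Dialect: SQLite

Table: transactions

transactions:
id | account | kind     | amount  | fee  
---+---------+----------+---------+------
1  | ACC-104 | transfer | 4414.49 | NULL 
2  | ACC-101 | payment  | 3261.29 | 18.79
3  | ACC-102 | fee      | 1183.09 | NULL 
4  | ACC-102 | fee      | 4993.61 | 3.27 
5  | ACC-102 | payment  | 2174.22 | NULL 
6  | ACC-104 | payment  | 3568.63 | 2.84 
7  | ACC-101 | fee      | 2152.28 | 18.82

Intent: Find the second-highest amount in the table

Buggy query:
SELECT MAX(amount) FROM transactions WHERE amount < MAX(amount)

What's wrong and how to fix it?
Bug: The inner MAX is an aggregate inside WHERE, which is not allowed

Fix: Compute the overall MAX in a subquery, then take MAX of rows below it

Corrected query:
SELECT MAX(amount) FROM transactions WHERE amount < (SELECT MAX(amount) FROM transactions)

Result:
MAX(amount)
-----------
4414.49    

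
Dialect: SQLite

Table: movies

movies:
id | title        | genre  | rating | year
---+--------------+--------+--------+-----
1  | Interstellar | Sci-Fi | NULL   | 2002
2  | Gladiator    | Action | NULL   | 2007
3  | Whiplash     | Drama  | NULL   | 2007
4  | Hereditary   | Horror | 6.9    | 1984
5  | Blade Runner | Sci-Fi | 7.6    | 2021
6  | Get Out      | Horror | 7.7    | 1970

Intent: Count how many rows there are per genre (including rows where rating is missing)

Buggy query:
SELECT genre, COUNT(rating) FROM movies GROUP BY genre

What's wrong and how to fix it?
Bug: COUNT(column) counts non-NULL values only; rows with NULL rating aren't counted

Fix: Use COUNT(*) to count all rows regardless of NULL

Corrected query:
SELECT genre, COUNT(*) FROM movies GROUP BY genre

Result:
genre  | COUNT(*)
-------+---------
Action | 1       
Drama  | 1       
Horror | 2       
Sci-Fi | 2       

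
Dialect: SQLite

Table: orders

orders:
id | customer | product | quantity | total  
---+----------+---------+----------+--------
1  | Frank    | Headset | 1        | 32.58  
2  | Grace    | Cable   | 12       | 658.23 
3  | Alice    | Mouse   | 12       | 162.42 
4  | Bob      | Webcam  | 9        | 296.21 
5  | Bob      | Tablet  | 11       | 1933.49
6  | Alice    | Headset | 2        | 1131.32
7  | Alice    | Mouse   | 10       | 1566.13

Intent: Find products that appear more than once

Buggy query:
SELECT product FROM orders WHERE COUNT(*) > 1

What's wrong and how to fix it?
Bug: WHERE can't reference COUNT(*); aggregates are computed after WHERE

Fix: GROUP BY product, then filter groups with HAVING COUNT(*) > 1

Corrected query:
SELECT product FROM orders GROUP BY product HAVING COUNT(*) > 1

Result:
product
-------
Headset
Mouse  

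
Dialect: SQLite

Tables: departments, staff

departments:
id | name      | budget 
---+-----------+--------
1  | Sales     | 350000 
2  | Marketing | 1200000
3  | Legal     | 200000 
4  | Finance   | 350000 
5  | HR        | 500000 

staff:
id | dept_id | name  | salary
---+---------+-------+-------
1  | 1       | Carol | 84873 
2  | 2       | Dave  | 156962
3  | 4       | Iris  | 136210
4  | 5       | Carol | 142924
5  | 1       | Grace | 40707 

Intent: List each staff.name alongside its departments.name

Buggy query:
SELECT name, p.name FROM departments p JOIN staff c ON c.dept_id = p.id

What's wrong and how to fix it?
Bug: 'name' exists in both joined tables, so the database can't tell which one is meant

Fix: Qualify the column with its table alias (c.name)

Corrected query:
SELECT c.name, p.name FROM departments p JOIN staff c ON c.dept_id = p.id

Result:
name  | name     
------+----------
Carol | Sales    
Dave  | Marketing
Iris  | Finance  
Carol | HR       
Grace | Sales    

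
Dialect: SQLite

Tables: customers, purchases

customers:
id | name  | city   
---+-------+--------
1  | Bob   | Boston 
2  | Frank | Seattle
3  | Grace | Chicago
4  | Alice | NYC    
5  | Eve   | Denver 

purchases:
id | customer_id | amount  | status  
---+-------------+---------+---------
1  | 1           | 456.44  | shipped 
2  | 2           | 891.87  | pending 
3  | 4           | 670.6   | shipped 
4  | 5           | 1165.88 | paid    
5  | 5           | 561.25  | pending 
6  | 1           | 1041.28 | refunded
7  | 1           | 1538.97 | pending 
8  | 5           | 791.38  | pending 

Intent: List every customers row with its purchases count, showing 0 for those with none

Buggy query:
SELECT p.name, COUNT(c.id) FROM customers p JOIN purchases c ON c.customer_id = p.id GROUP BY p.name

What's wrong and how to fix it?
Bug: An inner join excludes parents with zero children

Fix: Use LEFT JOIN so parents without children still appear (COUNT(c.id) gives 0)

Corrected query:
SELECT p.name, COUNT(c.id) FROM customers p LEFT JOIN purchases c ON c.customer_id = p.id GROUP BY p.name

Result:
name  | COUNT(c.id)
------+------------
Alice | 1          
Bob   | 3          
Eve   | 3          
Frank | 1          
Grace | 0          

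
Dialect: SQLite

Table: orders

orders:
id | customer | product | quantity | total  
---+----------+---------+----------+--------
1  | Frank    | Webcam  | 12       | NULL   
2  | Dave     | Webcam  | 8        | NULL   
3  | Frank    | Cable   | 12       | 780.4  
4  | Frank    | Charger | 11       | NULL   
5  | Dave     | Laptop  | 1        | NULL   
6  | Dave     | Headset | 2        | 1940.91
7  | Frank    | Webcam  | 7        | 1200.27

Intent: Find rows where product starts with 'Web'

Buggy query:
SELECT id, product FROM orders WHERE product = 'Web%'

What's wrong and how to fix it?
Bug: '=' compares the literal string including the % character; pattern matching needs LIKE

Fix: Replace '=' with LIKE so 'Web%' is treated as a pattern

Corrected query:
SELECT id, product FROM orders WHERE product LIKE 'Web%'

Result:
id | product
---+--------
1  | Webcam 
2  | Webcam 
7  | Webcam 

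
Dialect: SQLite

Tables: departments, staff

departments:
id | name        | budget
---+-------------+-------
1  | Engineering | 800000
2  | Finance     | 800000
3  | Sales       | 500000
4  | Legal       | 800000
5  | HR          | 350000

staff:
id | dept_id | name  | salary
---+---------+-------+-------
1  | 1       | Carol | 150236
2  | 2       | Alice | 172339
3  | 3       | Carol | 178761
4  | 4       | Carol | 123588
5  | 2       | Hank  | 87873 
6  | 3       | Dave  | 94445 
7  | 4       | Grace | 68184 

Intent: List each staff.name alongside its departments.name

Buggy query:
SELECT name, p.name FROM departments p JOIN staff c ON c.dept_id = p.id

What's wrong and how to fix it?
Bug: 'name' exists in both joined tables, so the database can't tell which one is meant

Fix: Prefix ambiguous columns with the table alias

Corrected query:
SELECT c.name, p.name FROM departments p JOIN staff c ON c.dept_id = p.id

Result:
name  | name       
------+------------
Carol | Engineering
Alice | Finance    
Carol | Sales      
Carol | Legal      
Hank  | Finance    
Dave  | Sales      
Grace | Legal      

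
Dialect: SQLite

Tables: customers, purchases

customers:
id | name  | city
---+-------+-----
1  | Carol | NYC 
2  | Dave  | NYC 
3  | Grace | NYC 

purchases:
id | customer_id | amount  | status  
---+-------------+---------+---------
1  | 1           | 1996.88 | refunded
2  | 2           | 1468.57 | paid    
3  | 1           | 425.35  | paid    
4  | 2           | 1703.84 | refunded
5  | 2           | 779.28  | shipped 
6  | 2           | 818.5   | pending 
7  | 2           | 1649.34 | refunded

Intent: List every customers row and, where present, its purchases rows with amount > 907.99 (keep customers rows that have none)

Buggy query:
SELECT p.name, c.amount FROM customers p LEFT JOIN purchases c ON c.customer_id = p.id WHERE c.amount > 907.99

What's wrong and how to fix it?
Bug: Filtering c.amount in WHERE discards the NULL rows produced by LEFT JOIN, turning it into an inner join

Fix: Put 'c.amount > 907.99' in the JOIN's ON clause instead of WHERE

Corrected query:
SELECT p.name, c.amount FROM customers p LEFT JOIN purchases c ON c.customer_id = p.id AND c.amount > 907.99

Result:
name  | amount 
------+--------
Carol | 1996.88
Dave  | 1468.57
Dave  | 1649.34
Dave  | 1703.84
Grace | NULL   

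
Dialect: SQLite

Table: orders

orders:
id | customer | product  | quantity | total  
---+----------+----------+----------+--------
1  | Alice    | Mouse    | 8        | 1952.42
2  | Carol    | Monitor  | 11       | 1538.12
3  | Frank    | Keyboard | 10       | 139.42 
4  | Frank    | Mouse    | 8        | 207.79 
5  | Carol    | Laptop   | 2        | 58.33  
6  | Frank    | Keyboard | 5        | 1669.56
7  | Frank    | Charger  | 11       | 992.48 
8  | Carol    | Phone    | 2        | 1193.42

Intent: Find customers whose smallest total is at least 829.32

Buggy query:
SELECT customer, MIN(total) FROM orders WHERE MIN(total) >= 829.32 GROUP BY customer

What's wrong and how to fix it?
Bug: MIN() in WHERE is a misuse of aggregate

Fix: Replace WHERE with HAVING after the GROUP BY

Corrected query:
SELECT customer, MIN(total) FROM orders GROUP BY customer HAVING MIN(total) >= 829.32

Result:
customer | MIN(total)
---------+-----------
Alice    | 1952.42   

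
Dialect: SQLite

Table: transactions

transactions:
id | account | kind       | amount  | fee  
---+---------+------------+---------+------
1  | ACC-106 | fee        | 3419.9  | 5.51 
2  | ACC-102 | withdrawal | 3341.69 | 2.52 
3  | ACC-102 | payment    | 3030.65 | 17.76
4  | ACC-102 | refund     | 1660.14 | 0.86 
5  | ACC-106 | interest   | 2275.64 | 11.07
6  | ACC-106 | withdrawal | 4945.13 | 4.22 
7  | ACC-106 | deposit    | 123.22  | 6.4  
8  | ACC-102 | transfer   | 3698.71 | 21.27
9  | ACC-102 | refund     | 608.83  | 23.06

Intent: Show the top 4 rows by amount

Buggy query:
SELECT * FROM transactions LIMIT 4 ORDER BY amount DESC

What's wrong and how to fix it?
Bug: LIMIT must come after ORDER BY

Fix: Sort with ORDER BY, then apply LIMIT

Corrected query:
SELECT * FROM transactions ORDER BY amount DESC LIMIT 4

Result:
id | account | kind       | amount  | fee  
---+---------+------------+---------+------
6  | ACC-106 | withdrawal | 4945.13 | 4.22 
8  | ACC-102 | transfer   | 3698.71 | 21.27
1  | ACC-106 | fee        | 3419.9  | 5.51 
2  | ACC-102 | withdrawal | 3341.69 | 2.52 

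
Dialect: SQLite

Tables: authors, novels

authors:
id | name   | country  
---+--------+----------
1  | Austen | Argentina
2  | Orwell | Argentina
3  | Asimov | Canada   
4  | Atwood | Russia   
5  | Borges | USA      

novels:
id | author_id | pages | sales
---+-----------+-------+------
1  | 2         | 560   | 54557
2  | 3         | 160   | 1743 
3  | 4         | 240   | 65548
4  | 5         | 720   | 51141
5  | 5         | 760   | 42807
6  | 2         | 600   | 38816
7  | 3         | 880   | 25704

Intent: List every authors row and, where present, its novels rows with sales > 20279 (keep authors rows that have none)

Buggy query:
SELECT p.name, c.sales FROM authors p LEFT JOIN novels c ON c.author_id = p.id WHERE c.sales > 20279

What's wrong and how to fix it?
Bug: A WHERE condition on the right-hand table after LEFT JOIN drops unmatched parents

Fix: Move the right-table condition into the ON clause so unmatched parents are kept

Corrected query:
SELECT p.name, c.sales FROM authors p LEFT JOIN novels c ON c.author_id = p.id AND c.sales > 20279

Result:
name   | sales
-------+------
Austen | NULL 
Orwell | 38816
Orwell | 54557
Asimov | 25704
Atwood | 65548
Borges | 42807
Borges | 51141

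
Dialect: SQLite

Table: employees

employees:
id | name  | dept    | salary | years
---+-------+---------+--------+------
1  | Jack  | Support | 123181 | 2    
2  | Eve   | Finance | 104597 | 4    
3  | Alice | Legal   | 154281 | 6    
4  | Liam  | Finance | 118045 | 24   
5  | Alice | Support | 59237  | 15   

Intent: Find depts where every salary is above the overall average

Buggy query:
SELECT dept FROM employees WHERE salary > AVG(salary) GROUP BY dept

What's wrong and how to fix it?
Bug: WHERE evaluates per row before aggregation, so AVG() is unavailable

Fix: Use a subquery for AVG and a HAVING MIN(...) filter so the condition holds for every row in the group

Corrected query:
SELECT dept FROM employees GROUP BY dept HAVING MIN(salary) > (SELECT AVG(salary) FROM employees)

Result:
dept 
-----
Legal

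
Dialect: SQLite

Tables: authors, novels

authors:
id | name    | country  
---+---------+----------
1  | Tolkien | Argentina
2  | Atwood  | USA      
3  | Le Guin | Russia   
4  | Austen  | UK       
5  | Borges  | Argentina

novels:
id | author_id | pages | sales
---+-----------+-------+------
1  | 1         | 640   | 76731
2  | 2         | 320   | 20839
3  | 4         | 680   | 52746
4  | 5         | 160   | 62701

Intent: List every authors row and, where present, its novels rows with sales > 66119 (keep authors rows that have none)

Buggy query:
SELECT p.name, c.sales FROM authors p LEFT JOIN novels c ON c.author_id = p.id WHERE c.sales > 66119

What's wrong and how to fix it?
Bug: A WHERE condition on the right-hand table after LEFT JOIN drops unmatched parents

Fix: Put 'c.sales > 66119' in the JOIN's ON clause instead of WHERE

Corrected query:
SELECT p.name, c.sales FROM authors p LEFT JOIN novels c ON c.author_id = p.id AND c.sales > 66119

Result:
name    | sales
--------+------
Tolkien | 76731
Atwood  | NULL 
Le Guin | NULL 
Austen  | NULL 
Borges  | NULL 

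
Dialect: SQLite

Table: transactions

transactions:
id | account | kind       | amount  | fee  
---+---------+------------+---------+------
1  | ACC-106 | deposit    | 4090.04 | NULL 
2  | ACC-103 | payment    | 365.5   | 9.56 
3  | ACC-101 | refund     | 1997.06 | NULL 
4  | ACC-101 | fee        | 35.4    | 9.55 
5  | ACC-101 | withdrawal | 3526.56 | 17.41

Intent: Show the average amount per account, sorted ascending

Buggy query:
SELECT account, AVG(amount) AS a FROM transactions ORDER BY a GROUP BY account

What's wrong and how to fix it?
Bug: GROUP BY must precede ORDER BY

Fix: Move ORDER BY to the end, after GROUP BY

Corrected query:
SELECT account, AVG(amount) AS a FROM transactions GROUP BY account ORDER BY a

Result:
account | a          
--------+------------
ACC-103 | 365.5      
ACC-101 | 1853.006667
ACC-106 | 4090.04    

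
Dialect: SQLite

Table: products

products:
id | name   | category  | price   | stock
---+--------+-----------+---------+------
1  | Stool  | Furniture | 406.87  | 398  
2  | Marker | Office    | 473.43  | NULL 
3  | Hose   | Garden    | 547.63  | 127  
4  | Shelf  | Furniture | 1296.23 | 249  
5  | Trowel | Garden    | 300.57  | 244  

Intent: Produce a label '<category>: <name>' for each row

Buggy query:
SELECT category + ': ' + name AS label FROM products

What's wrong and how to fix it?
Bug: SQLite uses || for string concatenation; + coerces text to numbers (yielding 0)

Fix: Replace + with || to concatenate text

Corrected query:
SELECT category || ': ' || name AS label FROM products

Result:
label           
----------------
Furniture: Stool
Office: Marker  
Garden: Hose    
Furniture: Shelf
Garden: Trowel  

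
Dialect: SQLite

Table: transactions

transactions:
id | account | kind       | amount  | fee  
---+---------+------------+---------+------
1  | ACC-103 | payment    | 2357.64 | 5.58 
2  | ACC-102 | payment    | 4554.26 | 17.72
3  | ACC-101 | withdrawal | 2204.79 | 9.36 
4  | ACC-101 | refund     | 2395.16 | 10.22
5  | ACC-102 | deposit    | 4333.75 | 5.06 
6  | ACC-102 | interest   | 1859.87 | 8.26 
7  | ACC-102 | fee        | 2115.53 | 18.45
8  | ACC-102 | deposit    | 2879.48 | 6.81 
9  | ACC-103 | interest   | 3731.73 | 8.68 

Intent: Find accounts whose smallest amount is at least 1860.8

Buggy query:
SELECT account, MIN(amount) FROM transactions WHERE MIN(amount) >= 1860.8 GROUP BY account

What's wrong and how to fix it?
Bug: Aggregates like MIN are computed per group after WHERE runs

Fix: Use HAVING for the per-group MIN condition

Corrected query:
SELECT account, MIN(amount) FROM transactions GROUP BY account HAVING MIN(amount) >= 1860.8

Result:
account | MIN(amount)
--------+------------
ACC-101 | 2204.79    
ACC-103 | 2357.64    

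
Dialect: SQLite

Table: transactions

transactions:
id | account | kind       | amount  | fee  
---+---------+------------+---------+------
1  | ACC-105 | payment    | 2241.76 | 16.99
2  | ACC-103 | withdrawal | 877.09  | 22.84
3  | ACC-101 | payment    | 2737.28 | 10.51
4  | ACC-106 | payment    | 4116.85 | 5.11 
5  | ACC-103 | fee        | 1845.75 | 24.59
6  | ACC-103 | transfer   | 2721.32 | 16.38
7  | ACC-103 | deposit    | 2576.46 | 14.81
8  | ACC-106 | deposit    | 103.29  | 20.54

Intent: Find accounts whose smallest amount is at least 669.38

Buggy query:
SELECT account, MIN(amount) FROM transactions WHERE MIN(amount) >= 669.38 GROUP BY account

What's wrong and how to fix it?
Bug: MIN() in WHERE is a misuse of aggregate

Fix: Replace WHERE with HAVING after the GROUP BY

Corrected query:
SELECT account, MIN(amount) FROM transactions GROUP BY account HAVING MIN(amount) >= 669.38

Result:
account | MIN(amount)
--------+------------
ACC-101 | 2737.28    
ACC-103 | 877.09     
ACC-105 | 2241.76    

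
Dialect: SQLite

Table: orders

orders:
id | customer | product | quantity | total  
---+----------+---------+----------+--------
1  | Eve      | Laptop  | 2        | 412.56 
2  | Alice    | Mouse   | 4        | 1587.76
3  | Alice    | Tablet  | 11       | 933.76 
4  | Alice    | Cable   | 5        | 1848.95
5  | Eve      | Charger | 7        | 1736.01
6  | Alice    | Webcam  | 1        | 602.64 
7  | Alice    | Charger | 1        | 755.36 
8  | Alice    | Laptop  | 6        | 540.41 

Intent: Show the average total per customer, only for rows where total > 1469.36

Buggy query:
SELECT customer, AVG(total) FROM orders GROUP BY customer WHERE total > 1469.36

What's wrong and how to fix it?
Bug: WHERE cannot follow GROUP BY

Fix: Place WHERE between FROM and GROUP BY

Corrected query:
SELECT customer, AVG(total) FROM orders WHERE total > 1469.36 GROUP BY customer

Result:
customer | AVG(total)
---------+-----------
Alice    | 1718.355  
Eve      | 1736.01   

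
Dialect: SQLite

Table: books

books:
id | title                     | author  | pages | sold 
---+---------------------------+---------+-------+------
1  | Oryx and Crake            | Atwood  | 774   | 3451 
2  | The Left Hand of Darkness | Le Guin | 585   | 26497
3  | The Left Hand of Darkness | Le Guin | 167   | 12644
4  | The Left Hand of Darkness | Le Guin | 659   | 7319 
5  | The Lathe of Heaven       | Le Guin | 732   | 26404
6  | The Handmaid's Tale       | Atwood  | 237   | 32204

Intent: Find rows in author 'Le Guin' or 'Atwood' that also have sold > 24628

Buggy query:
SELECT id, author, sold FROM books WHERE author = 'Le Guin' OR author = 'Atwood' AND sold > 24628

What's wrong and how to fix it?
Bug: AND binds tighter than OR, so this parses as author = 'Le Guin' OR (author = 'Atwood' AND sold > 24628)

Fix: Group the OR with parentheses (or use IN), then AND the threshold

Corrected query:
SELECT id, author, sold FROM books WHERE (author = 'Le Guin' OR author = 'Atwood') AND sold > 24628

Result:
id | author  | sold 
---+---------+------
2  | Le Guin | 26497
5  | Le Guin | 26404
6  | Atwood  | 32204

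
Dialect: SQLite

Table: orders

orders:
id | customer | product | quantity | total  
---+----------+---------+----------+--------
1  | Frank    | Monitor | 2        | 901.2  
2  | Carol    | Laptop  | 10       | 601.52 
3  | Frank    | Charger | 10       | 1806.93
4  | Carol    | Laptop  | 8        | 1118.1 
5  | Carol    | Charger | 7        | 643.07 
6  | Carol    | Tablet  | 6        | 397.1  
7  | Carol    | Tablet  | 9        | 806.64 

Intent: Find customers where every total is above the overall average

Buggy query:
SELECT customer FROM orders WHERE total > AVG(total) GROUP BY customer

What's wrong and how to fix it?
Bug: WHERE evaluates per row before aggregation, so AVG() is unavailable

Fix: Use a subquery for AVG and a HAVING MIN(...) filter so the condition holds for every row in the group

Corrected query:
SELECT customer FROM orders GROUP BY customer HAVING MIN(total) > (SELECT AVG(total) FROM orders)

Result:
customer
--------
Frank   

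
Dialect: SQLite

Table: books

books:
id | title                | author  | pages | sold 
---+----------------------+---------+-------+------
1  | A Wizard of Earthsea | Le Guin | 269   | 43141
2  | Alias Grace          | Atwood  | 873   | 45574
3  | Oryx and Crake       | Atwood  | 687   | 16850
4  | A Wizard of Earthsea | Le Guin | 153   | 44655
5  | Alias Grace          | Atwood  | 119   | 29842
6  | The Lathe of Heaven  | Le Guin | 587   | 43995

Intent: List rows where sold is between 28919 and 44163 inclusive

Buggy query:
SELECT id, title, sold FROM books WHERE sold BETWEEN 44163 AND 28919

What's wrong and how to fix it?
Bug: The bounds are reversed; BETWEEN a AND b requires a <= b to match anything

Fix: Swap the bounds so the smaller value comes first

Corrected query:
SELECT id, title, sold FROM books WHERE sold BETWEEN 28919 AND 44163

Result:
id | title                | sold 
---+----------------------+------
1  | A Wizard of Earthsea | 43141
5  | Alias Grace          | 29842
6  | The Lathe of Heaven  | 43995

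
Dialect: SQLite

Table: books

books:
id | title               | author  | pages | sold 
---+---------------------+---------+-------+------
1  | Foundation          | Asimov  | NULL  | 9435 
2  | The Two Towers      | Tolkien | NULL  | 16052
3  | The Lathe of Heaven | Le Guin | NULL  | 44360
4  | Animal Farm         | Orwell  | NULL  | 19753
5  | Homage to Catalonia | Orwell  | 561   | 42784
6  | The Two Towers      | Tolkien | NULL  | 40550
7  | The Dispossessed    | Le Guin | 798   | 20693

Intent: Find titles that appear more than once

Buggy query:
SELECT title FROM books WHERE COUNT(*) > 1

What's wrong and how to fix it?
Bug: COUNT(*) is an aggregate and cannot be used in WHERE

Fix: Group first, then use HAVING for the count condition

Corrected query:
SELECT title FROM books GROUP BY title HAVING COUNT(*) > 1

Result:
title         
--------------
The Two Towers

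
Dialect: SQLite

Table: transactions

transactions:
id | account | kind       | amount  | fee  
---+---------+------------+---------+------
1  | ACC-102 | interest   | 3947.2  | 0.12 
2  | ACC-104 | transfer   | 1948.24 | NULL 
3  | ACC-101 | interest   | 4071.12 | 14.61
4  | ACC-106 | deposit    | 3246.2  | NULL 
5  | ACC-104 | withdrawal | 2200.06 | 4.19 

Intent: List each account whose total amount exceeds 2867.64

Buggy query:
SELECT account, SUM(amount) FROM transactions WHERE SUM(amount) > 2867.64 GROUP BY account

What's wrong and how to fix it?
Bug: SUM(amount) is an aggregate, but WHERE filters rows before aggregation

Fix: Move the aggregate condition to a HAVING clause

Corrected query:
SELECT account, SUM(amount) FROM transactions GROUP BY account HAVING SUM(amount) > 2867.64

Result:
account | SUM(amount)
--------+------------
ACC-101 | 4071.12    
ACC-102 | 3947.2     
ACC-104 | 4148.3     
ACC-106 | 3246.2     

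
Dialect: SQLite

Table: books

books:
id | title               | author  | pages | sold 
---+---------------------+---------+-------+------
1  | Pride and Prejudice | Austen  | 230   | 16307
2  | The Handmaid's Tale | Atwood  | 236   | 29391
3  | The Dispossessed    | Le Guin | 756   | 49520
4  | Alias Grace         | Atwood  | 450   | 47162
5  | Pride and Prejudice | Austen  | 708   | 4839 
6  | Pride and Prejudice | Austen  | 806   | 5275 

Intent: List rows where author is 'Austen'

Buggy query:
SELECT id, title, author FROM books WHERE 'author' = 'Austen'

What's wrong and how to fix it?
Bug: 'author' in single quotes is a string literal, not the column; the comparison is literal-vs-literal and never true

Fix: Remove the quotes around the column name (or use double quotes for an identifier)

Corrected query:
SELECT id, title, author FROM books WHERE author = 'Austen'

Result:
id | title               | author
---+---------------------+-------
1  | Pride and Prejudice | Austen
5  | Pride and Prejudice | Austen
6  | Pride and Prejudice | Austen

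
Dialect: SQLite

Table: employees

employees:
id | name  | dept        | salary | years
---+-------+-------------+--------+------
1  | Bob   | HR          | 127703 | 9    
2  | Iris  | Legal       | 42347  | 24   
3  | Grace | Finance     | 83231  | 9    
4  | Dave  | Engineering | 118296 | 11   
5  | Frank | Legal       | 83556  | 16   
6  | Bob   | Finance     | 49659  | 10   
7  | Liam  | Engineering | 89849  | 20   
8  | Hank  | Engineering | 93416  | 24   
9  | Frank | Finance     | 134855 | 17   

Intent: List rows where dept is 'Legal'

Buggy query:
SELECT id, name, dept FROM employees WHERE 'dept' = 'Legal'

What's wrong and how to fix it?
Bug: 'dept' in single quotes is a string literal, not the column; the comparison is literal-vs-literal and never true

Fix: Remove the quotes around the column name (or use double quotes for an identifier)

Corrected query:
SELECT id, name, dept FROM employees WHERE dept = 'Legal'

Result:
id | name  | dept 
---+-------+------
2  | Iris  | Legal
5  | Frank | Legal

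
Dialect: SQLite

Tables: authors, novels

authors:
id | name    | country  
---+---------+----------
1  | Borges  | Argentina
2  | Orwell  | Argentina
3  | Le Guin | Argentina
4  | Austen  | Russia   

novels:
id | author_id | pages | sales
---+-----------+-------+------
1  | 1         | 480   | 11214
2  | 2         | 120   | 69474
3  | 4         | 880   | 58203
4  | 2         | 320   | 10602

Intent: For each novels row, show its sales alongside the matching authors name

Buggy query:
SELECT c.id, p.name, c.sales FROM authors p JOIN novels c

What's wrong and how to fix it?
Bug: Missing join condition: each novels row is matched to all authors rows instead of just its own

Fix: Add ON c.author_id = p.id to the JOIN

Corrected query:
SELECT c.id, p.name, c.sales FROM authors p JOIN novels c ON c.author_id = p.id

Result:
id | name   | sales
---+--------+------
1  | Borges | 11214
2  | Orwell | 69474
3  | Austen | 58203
4  | Orwell | 10602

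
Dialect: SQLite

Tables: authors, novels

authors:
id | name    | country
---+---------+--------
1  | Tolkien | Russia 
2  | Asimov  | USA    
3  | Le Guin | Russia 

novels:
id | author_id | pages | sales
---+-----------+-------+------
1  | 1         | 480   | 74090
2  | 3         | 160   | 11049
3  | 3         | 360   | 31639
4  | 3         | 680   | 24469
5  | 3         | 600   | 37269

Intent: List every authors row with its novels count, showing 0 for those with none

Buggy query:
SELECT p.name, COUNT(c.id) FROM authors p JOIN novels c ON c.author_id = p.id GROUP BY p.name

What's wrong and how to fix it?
Bug: INNER JOIN drops authors rows that have no matching novels rows

Fix: Switch to LEFT JOIN to retain unmatched parent rows

Corrected query:
SELECT p.name, COUNT(c.id) FROM authors p LEFT JOIN novels c ON c.author_id = p.id GROUP BY p.name

Result:
name    | COUNT(c.id)
--------+------------
Asimov  | 0          
Le Guin | 4          
Tolkien | 1          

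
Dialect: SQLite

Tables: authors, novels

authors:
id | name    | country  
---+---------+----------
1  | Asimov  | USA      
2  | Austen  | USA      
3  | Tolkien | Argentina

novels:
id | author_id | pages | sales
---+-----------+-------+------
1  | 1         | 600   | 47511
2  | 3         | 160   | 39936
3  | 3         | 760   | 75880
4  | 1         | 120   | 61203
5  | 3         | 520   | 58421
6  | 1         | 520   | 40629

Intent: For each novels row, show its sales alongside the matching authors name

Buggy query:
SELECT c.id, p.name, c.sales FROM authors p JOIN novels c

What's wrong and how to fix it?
Bug: JOIN with no ON clause produces a cartesian product; every novels row pairs with every authors row

Fix: Add ON c.author_id = p.id to the JOIN

Corrected query:
SELECT c.id, p.name, c.sales FROM authors p JOIN novels c ON c.author_id = p.id

Result:
id | name    | sales
---+---------+------
1  | Asimov  | 47511
2  | Tolkien | 39936
3  | Tolkien | 75880
4  | Asimov  | 61203
5  | Tolkien | 58421
6  | Asimov  | 40629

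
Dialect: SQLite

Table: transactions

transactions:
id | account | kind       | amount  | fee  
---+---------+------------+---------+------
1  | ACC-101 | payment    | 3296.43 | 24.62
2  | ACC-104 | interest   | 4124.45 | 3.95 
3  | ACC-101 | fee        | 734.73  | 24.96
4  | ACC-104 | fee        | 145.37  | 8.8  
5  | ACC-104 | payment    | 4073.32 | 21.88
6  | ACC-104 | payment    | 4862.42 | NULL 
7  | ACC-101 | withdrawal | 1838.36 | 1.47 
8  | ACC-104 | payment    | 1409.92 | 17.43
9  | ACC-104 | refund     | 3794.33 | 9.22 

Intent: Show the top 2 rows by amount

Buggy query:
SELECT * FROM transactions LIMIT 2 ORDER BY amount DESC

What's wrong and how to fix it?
Bug: LIMIT must come after ORDER BY

Fix: Sort with ORDER BY, then apply LIMIT

Corrected query:
SELECT * FROM transactions ORDER BY amount DESC LIMIT 2

Result:
id | account | kind     | amount  | fee 
---+---------+----------+---------+-----
6  | ACC-104 | payment  | 4862.42 | NULL
2  | ACC-104 | interest | 4124.45 | 3.95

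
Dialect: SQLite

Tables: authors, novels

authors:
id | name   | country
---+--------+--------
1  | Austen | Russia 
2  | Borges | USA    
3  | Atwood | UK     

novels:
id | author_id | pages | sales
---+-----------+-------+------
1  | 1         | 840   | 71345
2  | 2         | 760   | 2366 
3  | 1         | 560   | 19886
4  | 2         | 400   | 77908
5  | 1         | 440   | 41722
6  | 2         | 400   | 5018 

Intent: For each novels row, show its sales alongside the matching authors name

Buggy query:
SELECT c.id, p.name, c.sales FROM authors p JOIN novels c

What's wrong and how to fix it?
Bug: Missing join condition: each novels row is matched to all authors rows instead of just its own

Fix: Add ON c.author_id = p.id to the JOIN

Corrected query:
SELECT c.id, p.name, c.sales FROM authors p JOIN novels c ON c.author_id = p.id

Result:
id | name   | sales
---+--------+------
1  | Austen | 71345
2  | Borges | 2366 
3  | Austen | 19886
4  | Borges | 77908
5  | Austen | 41722
6  | Borges | 5018 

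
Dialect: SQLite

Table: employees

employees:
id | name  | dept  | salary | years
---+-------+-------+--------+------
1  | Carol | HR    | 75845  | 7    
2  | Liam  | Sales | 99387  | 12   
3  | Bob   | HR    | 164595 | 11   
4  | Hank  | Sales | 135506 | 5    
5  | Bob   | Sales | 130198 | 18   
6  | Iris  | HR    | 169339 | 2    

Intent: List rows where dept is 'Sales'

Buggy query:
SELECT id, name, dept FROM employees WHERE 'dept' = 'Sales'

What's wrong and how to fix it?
Bug: 'dept' in single quotes is a string literal, not the column; the comparison is literal-vs-literal and never true

Fix: Reference the column as dept without single quotes

Corrected query:
SELECT id, name, dept FROM employees WHERE dept = 'Sales'

Result:
id | name | dept 
---+------+------
2  | Liam | Sales
4  | Hank | Sales
5  | Bob  | Sales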